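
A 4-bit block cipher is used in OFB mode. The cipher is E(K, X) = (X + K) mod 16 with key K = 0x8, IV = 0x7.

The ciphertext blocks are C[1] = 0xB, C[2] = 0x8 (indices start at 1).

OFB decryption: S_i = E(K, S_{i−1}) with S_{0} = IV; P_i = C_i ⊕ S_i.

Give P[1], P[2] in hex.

P[1] = 0x4, P[2] = 0xF

P[1]: S = E(K, 0x7) = 0xF; 0xB ⊕ 0xF = 0x4.
P[2]: S = E(K, 0xF) = 0x7; 0x8 ⊕ 0x7 = 0xF.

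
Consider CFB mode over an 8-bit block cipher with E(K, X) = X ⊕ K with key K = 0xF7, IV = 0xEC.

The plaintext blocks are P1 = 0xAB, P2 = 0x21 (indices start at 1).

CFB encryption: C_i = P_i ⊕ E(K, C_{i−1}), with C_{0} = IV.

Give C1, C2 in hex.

C1: E(K, 0xEC) = 0x1B; 0xAB ⊕ 0x1B = 0xB0.
C2: E(K, 0xB0) = 0x47; 0x21 ⊕ 0x47 = 0x66.

C1 = 0xB0, C2 = 0x66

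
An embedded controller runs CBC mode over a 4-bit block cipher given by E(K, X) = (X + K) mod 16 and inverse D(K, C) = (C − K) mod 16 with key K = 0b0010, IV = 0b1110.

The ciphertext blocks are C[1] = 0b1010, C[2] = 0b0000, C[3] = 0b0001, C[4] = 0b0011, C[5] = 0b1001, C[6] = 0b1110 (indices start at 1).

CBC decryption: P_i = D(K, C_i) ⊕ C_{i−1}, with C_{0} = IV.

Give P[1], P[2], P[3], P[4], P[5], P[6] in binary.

P[1] = 0b0110, P[2] = 0b0100, P[3] = 0b1111, P[4] = 0b0000, P[5] = 0b0100, P[6] = 0b0101

P[1]: D(K, 0b1010) = 0b1000; 0b1000 ⊕ 0b1110 = 0b0110.
P[2]: D(K, 0b0000) = 0b1110; 0b1110 ⊕ 0b1010 = 0b0100.
P[3]: D(K, 0b0001) = 0b1111; 0b1111 ⊕ 0b0000 = 0b1111.
P[4]: D(K, 0b0011) = 0b0001; 0b0001 ⊕ 0b0001 = 0b0000.
P[5]: D(K, 0b1001) = 0b0111; 0b0111 ⊕ 0b0011 = 0b0100.
P[6]: D(K, 0b1110) = 0b1100; 0b1100 ⊕ 0b1001 = 0b0101.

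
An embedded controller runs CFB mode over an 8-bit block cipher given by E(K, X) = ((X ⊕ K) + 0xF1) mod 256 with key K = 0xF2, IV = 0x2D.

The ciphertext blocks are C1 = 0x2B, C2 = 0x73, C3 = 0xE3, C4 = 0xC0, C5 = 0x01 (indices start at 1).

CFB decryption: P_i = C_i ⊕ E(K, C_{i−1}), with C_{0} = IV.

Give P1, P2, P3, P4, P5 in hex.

P1: E(K, 0x2D) = 0xD0; 0x2B ⊕ 0xD0 = 0xFB.
P2: E(K, 0x2B) = 0xCA; 0x73 ⊕ 0xCA = 0xB9.
P3: E(K, 0x73) = 0x72; 0xE3 ⊕ 0x72 = 0x91.
P4: E(K, 0xE3) = 0x02; 0xC0 ⊕ 0x02 = 0xC2.
P5: E(K, 0xC0) = 0x23; 0x01 ⊕ 0x23 = 0x22.

P1 = 0xFB, P2 = 0xB9, P3 = 0x91, P4 = 0xC2, P5 = 0x22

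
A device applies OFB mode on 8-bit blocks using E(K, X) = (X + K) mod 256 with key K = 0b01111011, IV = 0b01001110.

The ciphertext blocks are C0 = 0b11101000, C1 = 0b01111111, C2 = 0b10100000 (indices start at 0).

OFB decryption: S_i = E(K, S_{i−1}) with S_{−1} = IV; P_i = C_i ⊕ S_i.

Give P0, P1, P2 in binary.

P0: S = E(K, 0b01001110) = 0b11001001; 0b11101000 ⊕ 0b11001001 = 0b00100001.
P1: S = E(K, 0b11001001) = 0b01000100; 0b01111111 ⊕ 0b01000100 = 0b00111011.
P2: S = E(K, 0b01000100) = 0b10111111; 0b10100000 ⊕ 0b10111111 = 0b00011111.

P0 = 0b00100001, P1 = 0b00111011, P2 = 0b00011111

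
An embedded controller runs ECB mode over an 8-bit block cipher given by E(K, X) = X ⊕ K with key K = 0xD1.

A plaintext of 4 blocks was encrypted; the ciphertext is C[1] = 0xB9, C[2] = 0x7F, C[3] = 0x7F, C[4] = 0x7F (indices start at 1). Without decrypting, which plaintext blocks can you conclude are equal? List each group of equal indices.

P[2] = P[3] = P[4]

ECB encrypts each block independently with the same key, so equal ciphertext blocks imply equal plaintext blocks.
C[2] = C[3] = C[4] = 0x7F, so P[2] = P[3] = P[4].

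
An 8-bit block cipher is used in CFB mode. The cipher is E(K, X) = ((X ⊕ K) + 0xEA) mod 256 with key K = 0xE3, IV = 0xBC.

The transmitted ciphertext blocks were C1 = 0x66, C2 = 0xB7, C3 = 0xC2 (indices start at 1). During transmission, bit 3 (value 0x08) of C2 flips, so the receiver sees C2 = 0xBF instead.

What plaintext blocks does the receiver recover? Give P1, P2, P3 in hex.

P1 = 0x2F, P2 = 0xD0, P3 = 0x84

CFB decryption: P_i = C_i ⊕ E(K, C_{i−1}), with C_{0} = IV.
Only C2 changed, to 0xBF. In CFB, a change in C_i flips the same bit in P_i and garbles P_{i+1}. Decrypting the received ciphertext:
P1: E(K, 0xBC) = 0x49; 0x66 ⊕ 0x49 = 0x2F.
P2: E(K, 0x66) = 0x6F; 0xBF ⊕ 0x6F = 0xD0.
P3: E(K, 0xBF) = 0x46; 0xC2 ⊕ 0x46 = 0x84.
Blocks that differ from the original plaintext: P2, P3.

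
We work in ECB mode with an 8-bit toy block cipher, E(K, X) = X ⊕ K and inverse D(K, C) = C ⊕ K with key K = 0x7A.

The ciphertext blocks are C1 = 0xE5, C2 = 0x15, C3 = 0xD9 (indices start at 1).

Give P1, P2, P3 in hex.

P1 = 0x9F, P2 = 0x6F, P3 = 0xA3

ECB decryption: P_i = D(K, C_i).
P1: D(K, 0xE5) = 0x9F.
P2: D(K, 0x15) = 0x6F.
P3: D(K, 0xD9) = 0xA3.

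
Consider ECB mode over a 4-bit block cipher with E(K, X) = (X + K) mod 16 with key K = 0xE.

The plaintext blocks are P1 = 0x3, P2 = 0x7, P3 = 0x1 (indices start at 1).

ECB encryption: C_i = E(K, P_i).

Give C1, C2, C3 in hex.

C1 = 0x1, C2 = 0x5, C3 = 0xF

C1: E(K, 0x3) = 0x1.
C2: E(K, 0x7) = 0x5.
C3: E(K, 0x1) = 0xF.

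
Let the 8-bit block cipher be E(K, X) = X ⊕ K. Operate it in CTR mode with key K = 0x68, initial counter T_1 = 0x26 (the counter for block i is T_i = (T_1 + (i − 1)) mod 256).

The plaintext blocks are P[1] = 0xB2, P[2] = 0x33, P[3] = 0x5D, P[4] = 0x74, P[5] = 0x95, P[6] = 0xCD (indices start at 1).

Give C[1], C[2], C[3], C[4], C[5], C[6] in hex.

CTR encryption: S_i = E(K, T_i) where T_i is the counter for block i; C_i = P_i ⊕ S_i.
C[1]: T = 0x26, S = E(K, T) = 0x4E; 0xB2 ⊕ 0x4E = 0xFC.
C[2]: T = 0x27, S = E(K, T) = 0x4F; 0x33 ⊕ 0x4F = 0x7C.
C[3]: T = 0x28, S = E(K, T) = 0x40; 0x5D ⊕ 0x40 = 0x1D.
C[4]: T = 0x29, S = E(K, T) = 0x41; 0x74 ⊕ 0x41 = 0x35.
C[5]: T = 0x2A, S = E(K, T) = 0x42; 0x95 ⊕ 0x42 = 0xD7.
C[6]: T = 0x2B, S = E(K, T) = 0x43; 0xCD ⊕ 0x43 = 0x8E.

C[1] = 0xFC, C[2] = 0x7C, C[3] = 0x1D, C[4] = 0x35, C[5] = 0xD7, C[6] = 0x8E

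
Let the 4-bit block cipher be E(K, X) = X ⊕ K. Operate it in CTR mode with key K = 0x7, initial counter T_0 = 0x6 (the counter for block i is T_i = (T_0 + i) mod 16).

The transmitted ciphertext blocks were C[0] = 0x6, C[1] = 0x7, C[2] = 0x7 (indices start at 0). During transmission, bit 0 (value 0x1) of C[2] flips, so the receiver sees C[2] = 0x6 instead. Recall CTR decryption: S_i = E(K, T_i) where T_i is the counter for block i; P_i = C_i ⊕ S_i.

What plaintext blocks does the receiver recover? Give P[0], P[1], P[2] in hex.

P[0] = 0x7, P[1] = 0x7, P[2] = 0x9

Only C[2] changed, to 0x6. In CTR, a change in C_i flips the same bit in P_i only; the keystream is unaffected. Decrypting the received ciphertext:
P[0]: T = 0x6, S = E(K, T) = 0x1; 0x6 ⊕ 0x1 = 0x7.
P[1]: T = 0x7, S = E(K, T) = 0x0; 0x7 ⊕ 0x0 = 0x7.
P[2]: T = 0x8, S = E(K, T) = 0xF; 0x6 ⊕ 0xF = 0x9.
Blocks that differ from the original plaintext: P[2].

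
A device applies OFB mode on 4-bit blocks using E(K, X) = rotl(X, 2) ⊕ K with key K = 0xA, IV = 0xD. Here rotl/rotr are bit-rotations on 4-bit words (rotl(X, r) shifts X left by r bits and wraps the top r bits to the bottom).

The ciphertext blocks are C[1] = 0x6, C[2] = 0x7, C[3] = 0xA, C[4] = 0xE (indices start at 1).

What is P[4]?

P[4] = 0x3

OFB decryption: S_i = E(K, S_{i−1}) with S_{0} = IV; P_i = C_i ⊕ S_i.
P[1]: S = E(K, 0xD) = 0xD; 0x6 ⊕ 0xD = 0xB.
P[2]: S = E(K, 0xD) = 0xD; 0x7 ⊕ 0xD = 0xA.
P[3]: S = E(K, 0xD) = 0xD; 0xA ⊕ 0xD = 0x7.
P[4]: S = E(K, 0xD) = 0xD; 0xE ⊕ 0xD = 0x3.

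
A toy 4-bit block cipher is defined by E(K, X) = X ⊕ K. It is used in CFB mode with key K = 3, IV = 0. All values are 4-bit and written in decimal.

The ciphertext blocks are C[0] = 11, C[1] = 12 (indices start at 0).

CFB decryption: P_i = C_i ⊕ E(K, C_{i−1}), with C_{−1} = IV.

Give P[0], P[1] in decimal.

P[0] = 8, P[1] = 4

P[0]: E(K, 0) = 3; 11 ⊕ 3 = 8.
P[1]: E(K, 11) = 8; 12 ⊕ 8 = 4.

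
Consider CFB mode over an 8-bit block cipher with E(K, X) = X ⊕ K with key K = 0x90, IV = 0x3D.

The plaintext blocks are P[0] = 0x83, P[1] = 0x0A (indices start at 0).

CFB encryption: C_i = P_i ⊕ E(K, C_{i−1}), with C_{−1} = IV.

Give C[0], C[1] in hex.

C[0] = 0x2E, C[1] = 0xB4

C[0]: E(K, 0x3D) = 0xAD; 0x83 ⊕ 0xAD = 0x2E.
C[1]: E(K, 0x2E) = 0xBE; 0x0A ⊕ 0xBE = 0xB4.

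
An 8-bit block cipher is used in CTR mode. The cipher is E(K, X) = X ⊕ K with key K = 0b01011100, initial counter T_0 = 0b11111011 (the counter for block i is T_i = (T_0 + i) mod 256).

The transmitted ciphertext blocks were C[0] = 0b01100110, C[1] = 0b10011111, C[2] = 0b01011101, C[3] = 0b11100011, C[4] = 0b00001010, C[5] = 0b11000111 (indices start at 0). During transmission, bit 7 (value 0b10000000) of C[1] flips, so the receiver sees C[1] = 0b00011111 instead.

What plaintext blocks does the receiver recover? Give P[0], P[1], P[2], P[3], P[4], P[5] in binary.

CTR decryption: S_i = E(K, T_i) where T_i is the counter for block i; P_i = C_i ⊕ S_i.
Only C[1] changed, to 0b00011111. In CTR, a change in C_i flips the same bit in P_i only; the keystream is unaffected. Decrypting the received ciphertext:
P[0]: T = 0b11111011, S = E(K, T) = 0b10100111; 0b01100110 ⊕ 0b10100111 = 0b11000001.
P[1]: T = 0b11111100, S = E(K, T) = 0b10100000; 0b00011111 ⊕ 0b10100000 = 0b10111111.
P[2]: T = 0b11111101, S = E(K, T) = 0b10100001; 0b01011101 ⊕ 0b10100001 = 0b11111100.
P[3]: T = 0b11111110, S = E(K, T) = 0b10100010; 0b11100011 ⊕ 0b10100010 = 0b01000001.
P[4]: T = 0b11111111, S = E(K, T) = 0b10100011; 0b00001010 ⊕ 0b10100011 = 0b10101001.
P[5]: T = 0b00000000, S = E(K, T) = 0b01011100; 0b11000111 ⊕ 0b01011100 = 0b10011011.
Blocks that differ from the original plaintext: P[1].

P[0] = 0b11000001, P[1] = 0b10111111, P[2] = 0b11111100, P[3] = 0b01000001, P[4] = 0b10101001, P[5] = 0b10011011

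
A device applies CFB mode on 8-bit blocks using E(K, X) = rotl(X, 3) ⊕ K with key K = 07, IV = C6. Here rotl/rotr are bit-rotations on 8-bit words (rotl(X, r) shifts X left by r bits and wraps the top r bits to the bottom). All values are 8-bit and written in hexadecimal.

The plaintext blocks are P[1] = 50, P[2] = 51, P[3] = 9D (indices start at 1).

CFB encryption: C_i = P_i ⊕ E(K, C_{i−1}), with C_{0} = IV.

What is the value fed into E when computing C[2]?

61

C[1]: E(K, C6) = 31; 50 ⊕ 31 = 61.
C[2]: E(K, 61) = 0C; 51 ⊕ 0C = 5D.
So the input to E for block [2] is 61.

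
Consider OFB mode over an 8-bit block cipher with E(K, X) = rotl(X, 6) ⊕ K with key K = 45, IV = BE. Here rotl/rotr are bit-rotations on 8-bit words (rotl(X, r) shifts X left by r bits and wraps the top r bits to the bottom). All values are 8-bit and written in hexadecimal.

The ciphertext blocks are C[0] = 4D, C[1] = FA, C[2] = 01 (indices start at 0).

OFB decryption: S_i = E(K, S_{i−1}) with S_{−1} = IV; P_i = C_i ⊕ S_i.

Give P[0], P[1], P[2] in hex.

P[0] = A7, P[1] = 05, P[2] = BB

P[0]: S = E(K, BE) = EA; 4D ⊕ EA = A7.
P[1]: S = E(K, EA) = FF; FA ⊕ FF = 05.
P[2]: S = E(K, FF) = BA; 01 ⊕ BA = BB.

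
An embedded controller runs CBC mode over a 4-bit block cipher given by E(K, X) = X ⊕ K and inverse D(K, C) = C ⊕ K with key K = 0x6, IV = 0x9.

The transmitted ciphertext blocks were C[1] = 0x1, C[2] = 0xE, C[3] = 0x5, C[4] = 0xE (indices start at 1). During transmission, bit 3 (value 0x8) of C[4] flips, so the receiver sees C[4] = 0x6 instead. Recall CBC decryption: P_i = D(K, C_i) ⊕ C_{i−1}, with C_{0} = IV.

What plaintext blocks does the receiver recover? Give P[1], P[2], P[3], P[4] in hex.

Only C[4] changed, to 0x6. In CBC, a change in C_i garbles P_i and flips the same bit in P_{i+1}. Decrypting the received ciphertext:
P[1]: D(K, 0x1) = 0x7; 0x7 ⊕ 0x9 = 0xE.
P[2]: D(K, 0xE) = 0x8; 0x8 ⊕ 0x1 = 0x9.
P[3]: D(K, 0x5) = 0x3; 0x3 ⊕ 0xE = 0xD.
P[4]: D(K, 0x6) = 0x0; 0x0 ⊕ 0x5 = 0x5.
Blocks that differ from the original plaintext: P[4].

P[1] = 0xE, P[2] = 0x9, P[3] = 0xD, P[4] = 0x5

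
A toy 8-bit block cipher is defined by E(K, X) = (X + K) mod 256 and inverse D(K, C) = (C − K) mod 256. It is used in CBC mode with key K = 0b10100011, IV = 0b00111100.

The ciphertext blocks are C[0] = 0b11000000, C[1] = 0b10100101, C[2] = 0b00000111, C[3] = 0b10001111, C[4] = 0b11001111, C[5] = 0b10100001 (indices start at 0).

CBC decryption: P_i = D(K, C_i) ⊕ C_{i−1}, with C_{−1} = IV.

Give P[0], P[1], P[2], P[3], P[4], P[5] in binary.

P[0]: D(K, 0b11000000) = 0b00011101; 0b00011101 ⊕ 0b00111100 = 0b00100001.
P[1]: D(K, 0b10100101) = 0b00000010; 0b00000010 ⊕ 0b11000000 = 0b11000010.
P[2]: D(K, 0b00000111) = 0b01100100; 0b01100100 ⊕ 0b10100101 = 0b11000001.
P[3]: D(K, 0b10001111) = 0b11101100; 0b11101100 ⊕ 0b00000111 = 0b11101011.
P[4]: D(K, 0b11001111) = 0b00101100; 0b00101100 ⊕ 0b10001111 = 0b10100011.
P[5]: D(K, 0b10100001) = 0b11111110; 0b11111110 ⊕ 0b11001111 = 0b00110001.

P[0] = 0b00100001, P[1] = 0b11000010, P[2] = 0b11000001, P[3] = 0b11101011, P[4] = 0b10100011, P[5] = 0b00110001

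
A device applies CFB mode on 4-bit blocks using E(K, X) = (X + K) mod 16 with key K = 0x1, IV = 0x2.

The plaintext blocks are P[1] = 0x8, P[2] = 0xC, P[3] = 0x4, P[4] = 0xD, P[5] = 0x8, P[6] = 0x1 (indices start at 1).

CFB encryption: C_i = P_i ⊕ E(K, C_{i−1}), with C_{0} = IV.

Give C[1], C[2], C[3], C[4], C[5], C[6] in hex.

C[1] = 0xB, C[2] = 0x0, C[3] = 0x5, C[4] = 0xB, C[5] = 0x4, C[6] = 0x4

C[1]: E(K, 0x2) = 0x3; 0x8 ⊕ 0x3 = 0xB.
C[2]: E(K, 0xB) = 0xC; 0xC ⊕ 0xC = 0x0.
C[3]: E(K, 0x0) = 0x1; 0x4 ⊕ 0x1 = 0x5.
C[4]: E(K, 0x5) = 0x6; 0xD ⊕ 0x6 = 0xB.
C[5]: E(K, 0xB) = 0xC; 0x8 ⊕ 0xC = 0x4.
C[6]: E(K, 0x4) = 0x5; 0x1 ⊕ 0x5 = 0x4.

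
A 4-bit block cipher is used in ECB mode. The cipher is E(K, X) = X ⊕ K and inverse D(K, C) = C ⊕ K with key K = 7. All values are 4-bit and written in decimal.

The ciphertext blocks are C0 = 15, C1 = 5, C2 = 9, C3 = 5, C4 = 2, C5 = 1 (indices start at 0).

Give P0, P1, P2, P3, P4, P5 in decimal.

P0 = 8, P1 = 2, P2 = 14, P3 = 2, P4 = 5, P5 = 6

ECB decryption: P_i = D(K, C_i).
P0: D(K, 15) = 8.
P1: D(K, 5) = 2.
P2: D(K, 9) = 14.
P3: D(K, 5) = 2.
P4: D(K, 2) = 5.
P5: D(K, 1) = 6.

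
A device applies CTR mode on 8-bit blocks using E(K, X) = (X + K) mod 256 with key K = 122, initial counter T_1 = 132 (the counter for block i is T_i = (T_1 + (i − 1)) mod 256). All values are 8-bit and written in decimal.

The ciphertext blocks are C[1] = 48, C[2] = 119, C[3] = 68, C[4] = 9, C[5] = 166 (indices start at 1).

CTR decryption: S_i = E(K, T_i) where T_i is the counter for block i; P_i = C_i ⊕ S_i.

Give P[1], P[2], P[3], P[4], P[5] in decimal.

P[1]: T = 132, S = E(K, T) = 254; 48 ⊕ 254 = 206.
P[2]: T = 133, S = E(K, T) = 255; 119 ⊕ 255 = 136.
P[3]: T = 134, S = E(K, T) = 0; 68 ⊕ 0 = 68.
P[4]: T = 135, S = E(K, T) = 1; 9 ⊕ 1 = 8.
P[5]: T = 136, S = E(K, T) = 2; 166 ⊕ 2 = 164.

P[1] = 206, P[2] = 136, P[3] = 68, P[4] = 8, P[5] = 164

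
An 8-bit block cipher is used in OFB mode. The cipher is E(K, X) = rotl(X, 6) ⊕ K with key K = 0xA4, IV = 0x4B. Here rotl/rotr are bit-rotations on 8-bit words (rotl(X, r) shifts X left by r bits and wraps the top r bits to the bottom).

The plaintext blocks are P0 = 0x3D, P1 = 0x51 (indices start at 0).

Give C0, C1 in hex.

OFB encryption: S_i = E(K, S_{i−1}) with S_{−1} = IV; C_i = P_i ⊕ S_i.
C0: S = E(K, 0x4B) = 0x76; 0x3D ⊕ 0x76 = 0x4B.
C1: S = E(K, 0x76) = 0x39; 0x51 ⊕ 0x39 = 0x68.

C0 = 0x4B, C1 = 0x68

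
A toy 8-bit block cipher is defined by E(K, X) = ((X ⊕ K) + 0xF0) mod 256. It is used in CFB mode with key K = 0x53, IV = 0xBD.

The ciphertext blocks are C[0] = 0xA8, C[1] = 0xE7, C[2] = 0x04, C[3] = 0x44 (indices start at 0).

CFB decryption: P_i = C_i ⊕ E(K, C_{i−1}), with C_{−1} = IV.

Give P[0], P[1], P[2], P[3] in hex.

P[0] = 0x76, P[1] = 0x0C, P[2] = 0xA0, P[3] = 0x03

P[0]: E(K, 0xBD) = 0xDE; 0xA8 ⊕ 0xDE = 0x76.
P[1]: E(K, 0xA8) = 0xEB; 0xE7 ⊕ 0xEB = 0x0C.
P[2]: E(K, 0xE7) = 0xA4; 0x04 ⊕ 0xA4 = 0xA0.
P[3]: E(K, 0x04) = 0x47; 0x44 ⊕ 0x47 = 0x03.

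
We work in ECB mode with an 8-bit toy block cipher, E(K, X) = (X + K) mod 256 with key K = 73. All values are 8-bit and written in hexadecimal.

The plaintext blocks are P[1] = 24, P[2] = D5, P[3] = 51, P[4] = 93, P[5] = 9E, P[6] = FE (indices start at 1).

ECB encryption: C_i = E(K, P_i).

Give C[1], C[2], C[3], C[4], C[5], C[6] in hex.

C[1]: E(K, 24) = 97.
C[2]: E(K, D5) = 48.
C[3]: E(K, 51) = C4.
C[4]: E(K, 93) = 06.
C[5]: E(K, 9E) = 11.
C[6]: E(K, FE) = 71.

C[1] = 97, C[2] = 48, C[3] = C4, C[4] = 06, C[5] = 11, C[6] = 71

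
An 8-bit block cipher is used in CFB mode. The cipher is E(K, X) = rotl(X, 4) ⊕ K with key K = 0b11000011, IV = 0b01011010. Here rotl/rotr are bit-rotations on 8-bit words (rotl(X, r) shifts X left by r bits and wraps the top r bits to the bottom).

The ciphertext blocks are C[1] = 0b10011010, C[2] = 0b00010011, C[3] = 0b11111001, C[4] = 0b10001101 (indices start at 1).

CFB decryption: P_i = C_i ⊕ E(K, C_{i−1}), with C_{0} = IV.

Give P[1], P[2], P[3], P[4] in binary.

P[1]: E(K, 0b01011010) = 0b01100110; 0b10011010 ⊕ 0b01100110 = 0b11111100.
P[2]: E(K, 0b10011010) = 0b01101010; 0b00010011 ⊕ 0b01101010 = 0b01111001.
P[3]: E(K, 0b00010011) = 0b11110010; 0b11111001 ⊕ 0b11110010 = 0b00001011.
P[4]: E(K, 0b11111001) = 0b01011100; 0b10001101 ⊕ 0b01011100 = 0b11010001.

P[1] = 0b11111100, P[2] = 0b01111001, P[3] = 0b00001011, P[4] = 0b11010001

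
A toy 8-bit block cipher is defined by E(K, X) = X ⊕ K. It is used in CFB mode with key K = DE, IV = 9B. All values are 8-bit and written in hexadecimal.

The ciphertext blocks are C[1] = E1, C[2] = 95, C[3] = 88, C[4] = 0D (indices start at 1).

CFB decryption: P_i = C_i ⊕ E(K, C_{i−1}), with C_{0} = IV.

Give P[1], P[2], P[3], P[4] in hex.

P[1]: E(K, 9B) = 45; E1 ⊕ 45 = A4.
P[2]: E(K, E1) = 3F; 95 ⊕ 3F = AA.
P[3]: E(K, 95) = 4B; 88 ⊕ 4B = C3.
P[4]: E(K, 88) = 56; 0D ⊕ 56 = 5B.

P[1] = A4, P[2] = AA, P[3] = C3, P[4] = 5B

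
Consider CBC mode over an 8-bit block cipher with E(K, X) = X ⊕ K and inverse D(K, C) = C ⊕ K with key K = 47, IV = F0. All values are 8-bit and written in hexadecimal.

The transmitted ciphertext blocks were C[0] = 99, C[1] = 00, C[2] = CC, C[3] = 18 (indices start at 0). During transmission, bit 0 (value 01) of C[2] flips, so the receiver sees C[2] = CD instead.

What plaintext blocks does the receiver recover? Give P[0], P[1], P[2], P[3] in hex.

CBC decryption: P_i = D(K, C_i) ⊕ C_{i−1}, with C_{−1} = IV.
Only C[2] changed, to CD. In CBC, a change in C_i garbles P_i and flips the same bit in P_{i+1}. Decrypting the received ciphertext:
P[0]: D(K, 99) = DE; DE ⊕ F0 = 2E.
P[1]: D(K, 00) = 47; 47 ⊕ 99 = DE.
P[2]: D(K, CD) = 8A; 8A ⊕ 00 = 8A.
P[3]: D(K, 18) = 5F; 5F ⊕ CD = 92.
Blocks that differ from the original plaintext: P[2], P[3].

P[0] = 2E, P[1] = DE, P[2] = 8A, P[3] = 92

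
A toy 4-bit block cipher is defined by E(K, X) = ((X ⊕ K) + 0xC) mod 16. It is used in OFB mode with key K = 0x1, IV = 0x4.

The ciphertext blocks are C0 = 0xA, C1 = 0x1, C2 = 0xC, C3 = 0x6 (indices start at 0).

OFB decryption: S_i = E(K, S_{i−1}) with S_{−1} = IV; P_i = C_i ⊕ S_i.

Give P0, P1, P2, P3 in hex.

P0: S = E(K, 0x4) = 0x1; 0xA ⊕ 0x1 = 0xB.
P1: S = E(K, 0x1) = 0xC; 0x1 ⊕ 0xC = 0xD.
P2: S = E(K, 0xC) = 0x9; 0xC ⊕ 0x9 = 0x5.
P3: S = E(K, 0x9) = 0x4; 0x6 ⊕ 0x4 = 0x2.

P0 = 0xB, P1 = 0xD, P2 = 0x5, P3 = 0x2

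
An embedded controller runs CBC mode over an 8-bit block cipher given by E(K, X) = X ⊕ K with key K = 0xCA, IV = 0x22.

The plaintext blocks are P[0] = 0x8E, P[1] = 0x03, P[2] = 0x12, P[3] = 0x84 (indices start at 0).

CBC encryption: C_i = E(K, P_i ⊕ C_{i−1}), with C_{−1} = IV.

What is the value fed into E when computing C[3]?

0xF3

C[0]: P[0] ⊕ 0x22 = 0xAC; E(K, 0xAC) = 0x66.
C[1]: P[1] ⊕ 0x66 = 0x65; E(K, 0x65) = 0xAF.
C[2]: P[2] ⊕ 0xAF = 0xBD; E(K, 0xBD) = 0x77.
C[3]: P[3] ⊕ 0x77 = 0xF3; E(K, 0xF3) = 0x39.
So the input to E for block [3] is 0xF3.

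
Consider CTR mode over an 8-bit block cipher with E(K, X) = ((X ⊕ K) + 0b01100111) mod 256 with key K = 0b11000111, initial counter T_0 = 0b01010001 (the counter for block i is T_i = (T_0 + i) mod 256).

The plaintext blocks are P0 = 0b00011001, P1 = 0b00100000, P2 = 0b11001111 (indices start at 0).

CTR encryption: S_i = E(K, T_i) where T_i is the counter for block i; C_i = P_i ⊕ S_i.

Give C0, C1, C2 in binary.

C0: T = 0b01010001, S = E(K, T) = 0b11111101; 0b00011001 ⊕ 0b11111101 = 0b11100100.
C1: T = 0b01010010, S = E(K, T) = 0b11111100; 0b00100000 ⊕ 0b11111100 = 0b11011100.
C2: T = 0b01010011, S = E(K, T) = 0b11111011; 0b11001111 ⊕ 0b11111011 = 0b00110100.

C0 = 0b11100100, C1 = 0b11011100, C2 = 0b00110100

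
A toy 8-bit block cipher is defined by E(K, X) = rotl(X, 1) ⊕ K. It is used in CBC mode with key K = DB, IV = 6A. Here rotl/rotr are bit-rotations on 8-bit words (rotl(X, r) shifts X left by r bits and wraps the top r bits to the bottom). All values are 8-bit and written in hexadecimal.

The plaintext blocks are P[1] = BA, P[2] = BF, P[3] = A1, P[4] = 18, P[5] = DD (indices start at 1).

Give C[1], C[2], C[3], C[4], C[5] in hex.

C[1] = 7A, C[2] = 50, C[3] = 38, C[4] = 9B, C[5] = 57

CBC encryption: C_i = E(K, P_i ⊕ C_{i−1}), with C_{0} = IV.
C[1]: P[1] ⊕ 6A = D0; E(K, D0) = 7A.
C[2]: P[2] ⊕ 7A = C5; E(K, C5) = 50.
C[3]: P[3] ⊕ 50 = F1; E(K, F1) = 38.
C[4]: P[4] ⊕ 38 = 20; E(K, 20) = 9B.
C[5]: P[5] ⊕ 9B = 46; E(K, 46) = 57.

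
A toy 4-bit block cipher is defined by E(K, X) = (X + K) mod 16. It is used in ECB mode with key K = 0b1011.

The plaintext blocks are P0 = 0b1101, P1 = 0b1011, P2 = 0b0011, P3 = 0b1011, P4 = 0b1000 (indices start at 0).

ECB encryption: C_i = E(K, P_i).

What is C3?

C3 = 0b0110

C3: E(K, 0b1011) = 0b0110.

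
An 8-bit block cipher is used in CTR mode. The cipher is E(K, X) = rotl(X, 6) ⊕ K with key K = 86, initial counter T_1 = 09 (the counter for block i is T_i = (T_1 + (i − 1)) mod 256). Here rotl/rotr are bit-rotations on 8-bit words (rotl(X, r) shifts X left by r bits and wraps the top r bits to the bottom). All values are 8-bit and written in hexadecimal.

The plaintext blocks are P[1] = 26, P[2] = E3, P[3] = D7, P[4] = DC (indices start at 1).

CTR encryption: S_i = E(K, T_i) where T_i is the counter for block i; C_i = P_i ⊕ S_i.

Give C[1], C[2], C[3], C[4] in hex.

C[1]: T = 09, S = E(K, T) = C4; 26 ⊕ C4 = E2.
C[2]: T = 0A, S = E(K, T) = 04; E3 ⊕ 04 = E7.
C[3]: T = 0B, S = E(K, T) = 44; D7 ⊕ 44 = 93.
C[4]: T = 0C, S = E(K, T) = 85; DC ⊕ 85 = 59.

C[1] = E2, C[2] = E7, C[3] = 93, C[4] = 59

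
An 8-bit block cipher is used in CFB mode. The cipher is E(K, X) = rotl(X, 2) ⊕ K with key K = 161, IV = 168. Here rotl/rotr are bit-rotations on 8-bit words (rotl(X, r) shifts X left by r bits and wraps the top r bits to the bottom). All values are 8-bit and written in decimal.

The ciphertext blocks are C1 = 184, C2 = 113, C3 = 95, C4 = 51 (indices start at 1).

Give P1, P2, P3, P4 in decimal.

CFB decryption: P_i = C_i ⊕ E(K, C_{i−1}), with C_{0} = IV.
P1: E(K, 168) = 3; 184 ⊕ 3 = 187.
P2: E(K, 184) = 67; 113 ⊕ 67 = 50.
P3: E(K, 113) = 100; 95 ⊕ 100 = 59.
P4: E(K, 95) = 220; 51 ⊕ 220 = 239.

P1 = 187, P2 = 50, P3 = 59, P4 = 239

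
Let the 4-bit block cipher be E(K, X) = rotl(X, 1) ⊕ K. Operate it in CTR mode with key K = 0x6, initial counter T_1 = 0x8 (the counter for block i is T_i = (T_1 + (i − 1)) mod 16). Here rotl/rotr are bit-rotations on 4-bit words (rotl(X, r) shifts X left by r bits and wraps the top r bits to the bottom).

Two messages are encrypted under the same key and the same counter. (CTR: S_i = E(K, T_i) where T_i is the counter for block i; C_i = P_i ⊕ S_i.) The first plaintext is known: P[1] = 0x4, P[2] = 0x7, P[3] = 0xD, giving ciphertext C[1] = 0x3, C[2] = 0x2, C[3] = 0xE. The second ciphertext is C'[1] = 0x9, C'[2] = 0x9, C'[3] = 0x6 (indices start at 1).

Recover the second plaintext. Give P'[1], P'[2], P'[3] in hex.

P'[1] = 0xE, P'[2] = 0xC, P'[3] = 0x5

In CTR with a reused counter, both messages share the same keystream S_i, so C_i ⊕ C'_i = P_i ⊕ P'_i and thus P'_i = P_i ⊕ C_i ⊕ C'_i.
P'[1]: 0x4 ⊕ 0x3 ⊕ 0x9 = 0xE.
P'[2]: 0x7 ⊕ 0x2 ⊕ 0x9 = 0xC.
P'[3]: 0xD ⊕ 0xE ⊕ 0x6 = 0x5.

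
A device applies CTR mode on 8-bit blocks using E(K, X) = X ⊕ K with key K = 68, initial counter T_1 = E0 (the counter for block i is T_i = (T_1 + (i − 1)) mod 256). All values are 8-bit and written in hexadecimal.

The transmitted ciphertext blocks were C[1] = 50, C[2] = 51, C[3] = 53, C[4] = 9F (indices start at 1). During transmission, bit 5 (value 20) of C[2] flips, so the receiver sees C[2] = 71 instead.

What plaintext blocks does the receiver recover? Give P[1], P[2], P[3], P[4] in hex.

P[1] = D8, P[2] = F8, P[3] = D9, P[4] = 14

CTR decryption: S_i = E(K, T_i) where T_i is the counter for block i; P_i = C_i ⊕ S_i.
Only C[2] changed, to 71. In CTR, a change in C_i flips the same bit in P_i only; the keystream is unaffected. Decrypting the received ciphertext:
P[1]: T = E0, S = E(K, T) = 88; 50 ⊕ 88 = D8.
P[2]: T = E1, S = E(K, T) = 89; 71 ⊕ 89 = F8.
P[3]: T = E2, S = E(K, T) = 8A; 53 ⊕ 8A = D9.
P[4]: T = E3, S = E(K, T) = 8B; 9F ⊕ 8B = 14.
Blocks that differ from the original plaintext: P[2].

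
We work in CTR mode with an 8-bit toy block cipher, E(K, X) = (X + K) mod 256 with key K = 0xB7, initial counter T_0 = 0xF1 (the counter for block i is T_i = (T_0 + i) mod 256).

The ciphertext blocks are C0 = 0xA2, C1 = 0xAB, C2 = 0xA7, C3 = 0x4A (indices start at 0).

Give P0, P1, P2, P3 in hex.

CTR decryption: S_i = E(K, T_i) where T_i is the counter for block i; P_i = C_i ⊕ S_i.
P0: T = 0xF1, S = E(K, T) = 0xA8; 0xA2 ⊕ 0xA8 = 0x0A.
P1: T = 0xF2, S = E(K, T) = 0xA9; 0xAB ⊕ 0xA9 = 0x02.
P2: T = 0xF3, S = E(K, T) = 0xAA; 0xA7 ⊕ 0xAA = 0x0D.
P3: T = 0xF4, S = E(K, T) = 0xAB; 0x4A ⊕ 0xAB = 0xE1.

P0 = 0x0A, P1 = 0x02, P2 = 0x0D, P3 = 0xE1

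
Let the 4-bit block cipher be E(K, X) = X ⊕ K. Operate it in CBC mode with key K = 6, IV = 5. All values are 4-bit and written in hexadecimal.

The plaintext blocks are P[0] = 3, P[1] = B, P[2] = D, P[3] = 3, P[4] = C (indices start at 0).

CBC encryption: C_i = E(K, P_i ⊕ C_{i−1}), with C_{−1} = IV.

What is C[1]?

C[1] = D

C[0]: P[0] ⊕ 5 = 6; E(K, 6) = 0.
C[1]: P[1] ⊕ 0 = B; E(K, B) = D.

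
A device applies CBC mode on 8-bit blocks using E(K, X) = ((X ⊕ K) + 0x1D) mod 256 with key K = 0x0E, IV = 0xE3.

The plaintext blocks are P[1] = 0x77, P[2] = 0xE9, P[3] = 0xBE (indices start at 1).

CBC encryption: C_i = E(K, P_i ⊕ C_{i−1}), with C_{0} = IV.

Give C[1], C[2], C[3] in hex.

C[1]: P[1] ⊕ 0xE3 = 0x94; E(K, 0x94) = 0xB7.
C[2]: P[2] ⊕ 0xB7 = 0x5E; E(K, 0x5E) = 0x6D.
C[3]: P[3] ⊕ 0x6D = 0xD3; E(K, 0xD3) = 0xFA.

C[1] = 0xB7, C[2] = 0x6D, C[3] = 0xFA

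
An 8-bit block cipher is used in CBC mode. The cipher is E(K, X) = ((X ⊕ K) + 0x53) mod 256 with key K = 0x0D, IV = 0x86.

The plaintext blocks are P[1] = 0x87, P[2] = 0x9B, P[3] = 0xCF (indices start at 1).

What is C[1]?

CBC encryption: C_i = E(K, P_i ⊕ C_{i−1}), with C_{0} = IV.
C[1]: P[1] ⊕ 0x86 = 0x01; E(K, 0x01) = 0x5F.

C[1] = 0x5F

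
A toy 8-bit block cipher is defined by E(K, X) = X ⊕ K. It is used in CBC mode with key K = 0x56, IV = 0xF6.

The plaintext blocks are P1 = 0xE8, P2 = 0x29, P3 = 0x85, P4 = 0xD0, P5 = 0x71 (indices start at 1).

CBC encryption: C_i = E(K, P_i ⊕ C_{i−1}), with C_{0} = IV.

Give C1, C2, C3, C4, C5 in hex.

C1: P1 ⊕ 0xF6 = 0x1E; E(K, 0x1E) = 0x48.
C2: P2 ⊕ 0x48 = 0x61; E(K, 0x61) = 0x37.
C3: P3 ⊕ 0x37 = 0xB2; E(K, 0xB2) = 0xE4.
C4: P4 ⊕ 0xE4 = 0x34; E(K, 0x34) = 0x62.
C5: P5 ⊕ 0x62 = 0x13; E(K, 0x13) = 0x45.

C1 = 0x48, C2 = 0x37, C3 = 0xE4, C4 = 0x62, C5 = 0x45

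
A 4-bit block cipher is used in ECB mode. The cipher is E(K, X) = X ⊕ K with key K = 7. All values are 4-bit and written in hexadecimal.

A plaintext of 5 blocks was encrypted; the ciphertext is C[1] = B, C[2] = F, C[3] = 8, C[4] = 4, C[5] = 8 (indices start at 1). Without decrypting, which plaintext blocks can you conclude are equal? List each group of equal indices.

ECB encrypts each block independently with the same key, so equal ciphertext blocks imply equal plaintext blocks.
C[3] = C[5] = 8, so P[3] = P[5].

P[3] = P[5]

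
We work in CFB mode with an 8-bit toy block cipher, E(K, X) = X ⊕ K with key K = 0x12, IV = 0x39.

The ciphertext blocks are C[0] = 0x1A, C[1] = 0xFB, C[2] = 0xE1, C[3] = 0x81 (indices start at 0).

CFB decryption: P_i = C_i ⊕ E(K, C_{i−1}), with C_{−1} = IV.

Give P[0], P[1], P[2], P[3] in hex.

P[0]: E(K, 0x39) = 0x2B; 0x1A ⊕ 0x2B = 0x31.
P[1]: E(K, 0x1A) = 0x08; 0xFB ⊕ 0x08 = 0xF3.
P[2]: E(K, 0xFB) = 0xE9; 0xE1 ⊕ 0xE9 = 0x08.
P[3]: E(K, 0xE1) = 0xF3; 0x81 ⊕ 0xF3 = 0x72.

P[0] = 0x31, P[1] = 0xF3, P[2] = 0x08, P[3] = 0x72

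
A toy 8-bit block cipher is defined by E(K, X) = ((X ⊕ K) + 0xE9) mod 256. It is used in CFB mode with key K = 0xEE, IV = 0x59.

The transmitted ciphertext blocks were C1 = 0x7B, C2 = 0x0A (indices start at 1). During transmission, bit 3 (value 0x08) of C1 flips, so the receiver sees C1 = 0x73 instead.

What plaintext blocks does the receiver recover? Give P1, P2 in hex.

CFB decryption: P_i = C_i ⊕ E(K, C_{i−1}), with C_{0} = IV.
Only C1 changed, to 0x73. In CFB, a change in C_i flips the same bit in P_i and garbles P_{i+1}. Decrypting the received ciphertext:
P1: E(K, 0x59) = 0xA0; 0x73 ⊕ 0xA0 = 0xD3.
P2: E(K, 0x73) = 0x86; 0x0A ⊕ 0x86 = 0x8C.
Blocks that differ from the original plaintext: P1, P2.

P1 = 0xD3, P2 = 0x8C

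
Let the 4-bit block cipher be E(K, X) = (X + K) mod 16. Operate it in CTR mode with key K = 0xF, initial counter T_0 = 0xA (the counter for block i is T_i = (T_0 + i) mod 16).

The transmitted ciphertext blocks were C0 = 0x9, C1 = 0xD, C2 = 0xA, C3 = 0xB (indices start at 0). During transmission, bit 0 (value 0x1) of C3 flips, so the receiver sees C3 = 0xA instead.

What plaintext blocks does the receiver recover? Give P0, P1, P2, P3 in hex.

CTR decryption: S_i = E(K, T_i) where T_i is the counter for block i; P_i = C_i ⊕ S_i.
Only C3 changed, to 0xA. In CTR, a change in C_i flips the same bit in P_i only; the keystream is unaffected. Decrypting the received ciphertext:
P0: T = 0xA, S = E(K, T) = 0x9; 0x9 ⊕ 0x9 = 0x0.
P1: T = 0xB, S = E(K, T) = 0xA; 0xD ⊕ 0xA = 0x7.
P2: T = 0xC, S = E(K, T) = 0xB; 0xA ⊕ 0xB = 0x1.
P3: T = 0xD, S = E(K, T) = 0xC; 0xA ⊕ 0xC = 0x6.
Blocks that differ from the original plaintext: P3.

P0 = 0x0, P1 = 0x7, P2 = 0x1, P3 = 0x6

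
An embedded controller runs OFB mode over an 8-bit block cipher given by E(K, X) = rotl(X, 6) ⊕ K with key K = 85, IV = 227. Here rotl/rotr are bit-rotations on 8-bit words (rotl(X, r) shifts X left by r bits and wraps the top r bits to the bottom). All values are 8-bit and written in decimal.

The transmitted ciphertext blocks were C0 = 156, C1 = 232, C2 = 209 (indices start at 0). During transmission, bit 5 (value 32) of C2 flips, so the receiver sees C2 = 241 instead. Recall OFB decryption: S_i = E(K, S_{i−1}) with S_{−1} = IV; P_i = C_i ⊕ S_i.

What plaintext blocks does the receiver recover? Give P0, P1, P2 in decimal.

Only C2 changed, to 241. In OFB, a change in C_i flips the same bit in P_i only; the keystream is unaffected. Decrypting the received ciphertext:
P0: S = E(K, 227) = 173; 156 ⊕ 173 = 49.
P1: S = E(K, 173) = 62; 232 ⊕ 62 = 214.
P2: S = E(K, 62) = 218; 241 ⊕ 218 = 43.
Blocks that differ from the original plaintext: P2.

P0 = 49, P1 = 214, P2 = 43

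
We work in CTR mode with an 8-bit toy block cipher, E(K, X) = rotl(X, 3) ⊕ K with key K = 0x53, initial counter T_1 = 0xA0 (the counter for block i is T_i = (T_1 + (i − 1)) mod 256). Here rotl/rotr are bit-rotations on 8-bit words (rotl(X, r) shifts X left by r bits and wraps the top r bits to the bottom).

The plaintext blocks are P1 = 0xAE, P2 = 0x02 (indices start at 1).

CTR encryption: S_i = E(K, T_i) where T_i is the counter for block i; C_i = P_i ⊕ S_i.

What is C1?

C1 = 0xF8

C1: T = 0xA0, S = E(K, T) = 0x56; 0xAE ⊕ 0x56 = 0xF8.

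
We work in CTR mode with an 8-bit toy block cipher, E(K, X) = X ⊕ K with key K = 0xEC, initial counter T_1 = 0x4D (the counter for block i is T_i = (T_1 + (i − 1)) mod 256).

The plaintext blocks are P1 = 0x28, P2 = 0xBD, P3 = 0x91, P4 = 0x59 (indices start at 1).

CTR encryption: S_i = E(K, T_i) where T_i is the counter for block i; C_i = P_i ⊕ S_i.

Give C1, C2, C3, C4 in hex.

C1: T = 0x4D, S = E(K, T) = 0xA1; 0x28 ⊕ 0xA1 = 0x89.
C2: T = 0x4E, S = E(K, T) = 0xA2; 0xBD ⊕ 0xA2 = 0x1F.
C3: T = 0x4F, S = E(K, T) = 0xA3; 0x91 ⊕ 0xA3 = 0x32.
C4: T = 0x50, S = E(K, T) = 0xBC; 0x59 ⊕ 0xBC = 0xE5.

C1 = 0x89, C2 = 0x1F, C3 = 0x32, C4 = 0xE5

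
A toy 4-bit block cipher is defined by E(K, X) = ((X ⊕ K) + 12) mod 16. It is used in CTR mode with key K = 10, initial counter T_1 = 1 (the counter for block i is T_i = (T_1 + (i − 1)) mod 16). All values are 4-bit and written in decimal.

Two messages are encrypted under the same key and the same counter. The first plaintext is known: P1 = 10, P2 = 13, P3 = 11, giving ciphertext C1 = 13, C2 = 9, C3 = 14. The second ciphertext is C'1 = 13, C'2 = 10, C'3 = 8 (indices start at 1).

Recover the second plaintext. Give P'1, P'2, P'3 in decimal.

P'1 = 10, P'2 = 14, P'3 = 13

In CTR with a reused counter, both messages share the same keystream S_i, so C_i ⊕ C'_i = P_i ⊕ P'_i and thus P'_i = P_i ⊕ C_i ⊕ C'_i.
P'1: 10 ⊕ 13 ⊕ 13 = 10.
P'2: 13 ⊕ 9 ⊕ 10 = 14.
P'3: 11 ⊕ 14 ⊕ 8 = 13.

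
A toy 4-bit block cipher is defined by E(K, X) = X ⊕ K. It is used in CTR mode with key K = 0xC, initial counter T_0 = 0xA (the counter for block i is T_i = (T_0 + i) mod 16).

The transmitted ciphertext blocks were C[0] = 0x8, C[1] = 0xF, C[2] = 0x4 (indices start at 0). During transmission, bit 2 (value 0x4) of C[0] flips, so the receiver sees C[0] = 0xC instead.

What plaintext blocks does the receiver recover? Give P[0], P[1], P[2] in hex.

P[0] = 0xA, P[1] = 0x8, P[2] = 0x4

CTR decryption: S_i = E(K, T_i) where T_i is the counter for block i; P_i = C_i ⊕ S_i.
Only C[0] changed, to 0xC. In CTR, a change in C_i flips the same bit in P_i only; the keystream is unaffected. Decrypting the received ciphertext:
P[0]: T = 0xA, S = E(K, T) = 0x6; 0xC ⊕ 0x6 = 0xA.
P[1]: T = 0xB, S = E(K, T) = 0x7; 0xF ⊕ 0x7 = 0x8.
P[2]: T = 0xC, S = E(K, T) = 0x0; 0x4 ⊕ 0x0 = 0x4.
Blocks that differ from the original plaintext: P[0].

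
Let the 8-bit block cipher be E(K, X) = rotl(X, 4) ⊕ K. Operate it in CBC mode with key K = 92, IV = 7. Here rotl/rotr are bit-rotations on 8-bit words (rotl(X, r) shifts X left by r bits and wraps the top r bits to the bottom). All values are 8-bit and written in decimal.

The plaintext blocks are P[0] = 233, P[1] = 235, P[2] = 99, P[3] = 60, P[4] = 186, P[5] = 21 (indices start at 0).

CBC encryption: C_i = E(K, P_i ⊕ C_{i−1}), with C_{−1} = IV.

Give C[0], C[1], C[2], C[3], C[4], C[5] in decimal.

C[0] = 178, C[1] = 201, C[2] = 246, C[3] = 240, C[4] = 248, C[5] = 130

C[0]: P[0] ⊕ 7 = 238; E(K, 238) = 178.
C[1]: P[1] ⊕ 178 = 89; E(K, 89) = 201.
C[2]: P[2] ⊕ 201 = 170; E(K, 170) = 246.
C[3]: P[3] ⊕ 246 = 202; E(K, 202) = 240.
C[4]: P[4] ⊕ 240 = 74; E(K, 74) = 248.
C[5]: P[5] ⊕ 248 = 237; E(K, 237) = 130.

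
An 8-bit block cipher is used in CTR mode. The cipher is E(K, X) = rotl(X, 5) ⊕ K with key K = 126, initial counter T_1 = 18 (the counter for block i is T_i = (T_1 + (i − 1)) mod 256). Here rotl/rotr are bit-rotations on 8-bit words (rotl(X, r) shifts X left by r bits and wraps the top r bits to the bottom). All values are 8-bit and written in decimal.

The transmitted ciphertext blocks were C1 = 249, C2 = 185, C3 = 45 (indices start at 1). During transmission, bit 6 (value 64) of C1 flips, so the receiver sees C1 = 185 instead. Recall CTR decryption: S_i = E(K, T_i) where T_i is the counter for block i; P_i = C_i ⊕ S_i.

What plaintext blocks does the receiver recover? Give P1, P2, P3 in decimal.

P1 = 133, P2 = 165, P3 = 209

Only C1 changed, to 185. In CTR, a change in C_i flips the same bit in P_i only; the keystream is unaffected. Decrypting the received ciphertext:
P1: T = 18, S = E(K, T) = 60; 185 ⊕ 60 = 133.
P2: T = 19, S = E(K, T) = 28; 185 ⊕ 28 = 165.
P3: T = 20, S = E(K, T) = 252; 45 ⊕ 252 = 209.
Blocks that differ from the original plaintext: P1.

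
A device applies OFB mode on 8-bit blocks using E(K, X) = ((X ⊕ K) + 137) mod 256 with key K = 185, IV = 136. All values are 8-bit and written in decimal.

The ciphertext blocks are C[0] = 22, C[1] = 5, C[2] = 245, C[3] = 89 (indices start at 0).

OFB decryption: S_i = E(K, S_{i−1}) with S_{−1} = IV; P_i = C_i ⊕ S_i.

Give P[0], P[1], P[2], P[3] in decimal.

P[0]: S = E(K, 136) = 186; 22 ⊕ 186 = 172.
P[1]: S = E(K, 186) = 140; 5 ⊕ 140 = 137.
P[2]: S = E(K, 140) = 190; 245 ⊕ 190 = 75.
P[3]: S = E(K, 190) = 144; 89 ⊕ 144 = 201.

P[0] = 172, P[1] = 137, P[2] = 75, P[3] = 201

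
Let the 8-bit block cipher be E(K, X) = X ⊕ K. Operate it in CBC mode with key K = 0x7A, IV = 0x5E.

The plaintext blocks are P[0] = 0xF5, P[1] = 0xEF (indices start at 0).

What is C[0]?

CBC encryption: C_i = E(K, P_i ⊕ C_{i−1}), with C_{−1} = IV.
C[0]: P[0] ⊕ 0x5E = 0xAB; E(K, 0xAB) = 0xD1.

C[0] = 0xD1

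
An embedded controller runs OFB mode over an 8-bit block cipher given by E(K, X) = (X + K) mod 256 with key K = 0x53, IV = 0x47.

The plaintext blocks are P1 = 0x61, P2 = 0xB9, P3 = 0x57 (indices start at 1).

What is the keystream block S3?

0x40

OFB encryption: S_i = E(K, S_{i−1}) with S_{0} = IV; C_i = P_i ⊕ S_i.
C1: S = E(K, 0x47) = 0x9A; 0x61 ⊕ 0x9A = 0xFB.
C2: S = E(K, 0x9A) = 0xED; 0xB9 ⊕ 0xED = 0x54.
C3: S = E(K, 0xED) = 0x40; 0x57 ⊕ 0x40 = 0x17.
So S3 = 0x40.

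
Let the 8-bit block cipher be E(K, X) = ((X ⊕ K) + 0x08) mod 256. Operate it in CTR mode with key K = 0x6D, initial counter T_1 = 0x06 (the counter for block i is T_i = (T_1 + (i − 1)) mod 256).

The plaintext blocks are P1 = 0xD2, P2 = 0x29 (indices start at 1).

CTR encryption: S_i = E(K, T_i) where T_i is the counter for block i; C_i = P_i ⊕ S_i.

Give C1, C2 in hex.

C1: T = 0x06, S = E(K, T) = 0x73; 0xD2 ⊕ 0x73 = 0xA1.
C2: T = 0x07, S = E(K, T) = 0x72; 0x29 ⊕ 0x72 = 0x5B.

C1 = 0xA1, C2 = 0x5B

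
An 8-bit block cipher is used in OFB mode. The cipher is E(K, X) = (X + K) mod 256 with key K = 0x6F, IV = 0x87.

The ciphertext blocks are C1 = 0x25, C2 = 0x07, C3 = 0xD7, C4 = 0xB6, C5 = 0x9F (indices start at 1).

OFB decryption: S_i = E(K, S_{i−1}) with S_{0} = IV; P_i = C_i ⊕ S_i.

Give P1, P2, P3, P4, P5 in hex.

P1: S = E(K, 0x87) = 0xF6; 0x25 ⊕ 0xF6 = 0xD3.
P2: S = E(K, 0xF6) = 0x65; 0x07 ⊕ 0x65 = 0x62.
P3: S = E(K, 0x65) = 0xD4; 0xD7 ⊕ 0xD4 = 0x03.
P4: S = E(K, 0xD4) = 0x43; 0xB6 ⊕ 0x43 = 0xF5.
P5: S = E(K, 0x43) = 0xB2; 0x9F ⊕ 0xB2 = 0x2D.

P1 = 0xD3, P2 = 0x62, P3 = 0x03, P4 = 0xF5, P5 = 0x2D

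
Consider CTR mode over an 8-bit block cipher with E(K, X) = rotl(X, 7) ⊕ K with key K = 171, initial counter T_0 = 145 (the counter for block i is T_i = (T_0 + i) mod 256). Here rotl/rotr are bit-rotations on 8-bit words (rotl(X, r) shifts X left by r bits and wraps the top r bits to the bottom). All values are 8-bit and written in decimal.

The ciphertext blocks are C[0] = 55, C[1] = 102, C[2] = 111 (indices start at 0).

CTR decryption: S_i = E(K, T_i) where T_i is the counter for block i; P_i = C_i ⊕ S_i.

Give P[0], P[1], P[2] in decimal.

P[0] = 84, P[1] = 132, P[2] = 13

P[0]: T = 145, S = E(K, T) = 99; 55 ⊕ 99 = 84.
P[1]: T = 146, S = E(K, T) = 226; 102 ⊕ 226 = 132.
P[2]: T = 147, S = E(K, T) = 98; 111 ⊕ 98 = 13.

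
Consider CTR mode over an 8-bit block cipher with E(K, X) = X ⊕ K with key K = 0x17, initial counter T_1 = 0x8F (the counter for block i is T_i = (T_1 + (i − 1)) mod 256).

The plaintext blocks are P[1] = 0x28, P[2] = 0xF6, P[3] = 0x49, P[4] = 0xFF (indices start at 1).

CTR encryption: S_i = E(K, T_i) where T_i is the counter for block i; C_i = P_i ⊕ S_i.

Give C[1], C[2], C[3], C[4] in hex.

C[1]: T = 0x8F, S = E(K, T) = 0x98; 0x28 ⊕ 0x98 = 0xB0.
C[2]: T = 0x90, S = E(K, T) = 0x87; 0xF6 ⊕ 0x87 = 0x71.
C[3]: T = 0x91, S = E(K, T) = 0x86; 0x49 ⊕ 0x86 = 0xCF.
C[4]: T = 0x92, S = E(K, T) = 0x85; 0xFF ⊕ 0x85 = 0x7A.

C[1] = 0xB0, C[2] = 0x71, C[3] = 0xCF, C[4] = 0x7A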